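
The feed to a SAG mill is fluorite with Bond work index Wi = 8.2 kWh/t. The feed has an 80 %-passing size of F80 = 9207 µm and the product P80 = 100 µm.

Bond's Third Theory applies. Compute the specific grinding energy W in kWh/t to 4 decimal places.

W = 7.3454 kWh/t

Bond:  W = 10 Wi (1/√P − 1/√F)
1/√100 = 0.100000;  1/√9207 = 0.010422
W = 10·8.2·(0.100000 − 0.010422) = 7.3454 kWh/t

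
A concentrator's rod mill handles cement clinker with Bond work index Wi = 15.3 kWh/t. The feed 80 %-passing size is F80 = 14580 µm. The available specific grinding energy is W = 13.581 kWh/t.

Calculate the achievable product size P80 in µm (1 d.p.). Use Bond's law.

W_Bond = 10·Wi·(1/√P₈₀ − 1/√F₈₀)
P80^(−½) = W/(10 Wi) + F80^(−½)
  = 13.5810/(10·15.3) + 1/√14580 = 0.088765 + 0.008282 = 0.097046
P80 = (1/0.097046)² = 10.3043² = 106.18 µm

P80 = 106.2 µm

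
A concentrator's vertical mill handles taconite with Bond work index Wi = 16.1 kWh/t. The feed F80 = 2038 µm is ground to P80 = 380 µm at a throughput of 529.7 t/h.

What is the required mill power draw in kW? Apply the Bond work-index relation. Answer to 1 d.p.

P = 2485.8 kW

W_Bond = 10·Wi·(1/√P₈₀ − 1/√F₈₀)
W = 10·16.1·(1/√380 − 1/√2038) = 10·16.1·(0.029148) = 4.6928 kWh/t
P_mill = W·ṁ = 4.6928·529.7 = 2485.8 kW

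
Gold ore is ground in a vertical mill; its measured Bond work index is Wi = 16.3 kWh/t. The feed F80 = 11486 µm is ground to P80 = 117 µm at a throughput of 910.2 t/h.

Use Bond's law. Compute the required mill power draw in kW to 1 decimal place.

P = 12331.8 kW

W = 10·Wi·(P80^(-½) − F80^(-½))
W = 10·16.3·(1/√117 − 1/√11486) = 10·16.3·(0.083119) = 13.5484 kWh/t
Power = W × throughput = 13.5484 kWh/t × 910.2 t/h = 12331.8 kW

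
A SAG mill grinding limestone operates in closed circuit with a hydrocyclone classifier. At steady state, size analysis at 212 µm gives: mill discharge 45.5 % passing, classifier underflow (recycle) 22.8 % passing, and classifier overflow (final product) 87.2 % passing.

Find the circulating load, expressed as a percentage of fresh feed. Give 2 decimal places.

Let r = R/F. Size balance at 212 µm:
d + r·d = r·u + o → r(d−u) = o−d
r = (87.2 − 45.5)/(45.5 − 22.8) = 41.7/22.7 = 1.8370
CL = 100·r = 183.70 %

CL = 183.70 %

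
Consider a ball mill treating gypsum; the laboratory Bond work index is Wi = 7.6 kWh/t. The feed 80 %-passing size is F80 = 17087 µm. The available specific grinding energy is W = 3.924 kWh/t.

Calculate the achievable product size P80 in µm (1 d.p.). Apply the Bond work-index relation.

P80 = 284.6 µm

W = 10 Wi (P80^-0.5 − F80^-0.5)
P80^(−½) = W/(10 Wi) + F80^(−½)
  = 3.9240/(10·7.6) + 1/√17087 = 0.051632 + 0.007650 = 0.059282
P80 = (1/0.059282)² = 16.8686² = 284.55 µm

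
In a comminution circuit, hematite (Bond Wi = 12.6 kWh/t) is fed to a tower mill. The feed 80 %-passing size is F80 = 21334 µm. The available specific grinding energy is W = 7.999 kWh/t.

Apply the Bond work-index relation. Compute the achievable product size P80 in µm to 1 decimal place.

P80 = 202.2 µm

W = 10 Wi / √P80 − 10 Wi / √F80
⇒ 1/√P80 = W/(10·Wi) + 1/√F80
  = 7.9990/(10·12.6) + 1/√21334 = 0.063484 + 0.006846 = 0.070331
P80 = (1/0.070331)² = 14.2186² = 202.17 µm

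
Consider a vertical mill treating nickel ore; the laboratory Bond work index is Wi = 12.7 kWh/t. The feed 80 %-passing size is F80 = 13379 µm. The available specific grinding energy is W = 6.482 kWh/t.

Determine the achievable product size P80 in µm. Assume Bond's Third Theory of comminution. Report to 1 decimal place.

P80 = 280.7 µm

W_Bond = 10·Wi·(1/√P₈₀ − 1/√F₈₀)
⇒ 1/√P80 = W/(10·Wi) + 1/√F80
  = 6.4820/(10·12.7) + 1/√13379 = 0.051039 + 0.008645 = 0.059685
P80 = (1/0.059685)² = 16.7547² = 280.72 µm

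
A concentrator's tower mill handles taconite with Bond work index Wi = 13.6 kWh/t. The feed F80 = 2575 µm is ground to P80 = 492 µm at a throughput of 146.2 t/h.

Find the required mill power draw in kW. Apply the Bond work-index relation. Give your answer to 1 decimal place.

P = 504.6 kW

Bond: W = 10·Wi·(1/√P80 − 1/√F80)
W = 10·13.6·(1/√492 − 1/√2575) = 10·13.6·(0.025377) = 3.4513 kWh/t
P_mill = W·ṁ = 3.4513·146.2 = 504.6 kW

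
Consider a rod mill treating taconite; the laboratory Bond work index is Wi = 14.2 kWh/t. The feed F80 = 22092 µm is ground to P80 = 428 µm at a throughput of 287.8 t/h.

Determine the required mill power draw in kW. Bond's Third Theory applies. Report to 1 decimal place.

P = 1700.5 kW

W = 10 Wi / √P80 − 10 Wi / √F80
W = 10·14.2·(1/√428 − 1/√22092) = 10·14.2·(0.041609) = 5.9085 kWh/t
P_mill = W·ṁ = 5.9085·287.8 = 1700.5 kW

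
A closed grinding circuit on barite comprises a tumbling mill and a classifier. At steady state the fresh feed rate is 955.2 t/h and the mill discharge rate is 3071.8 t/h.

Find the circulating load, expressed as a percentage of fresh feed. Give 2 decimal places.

Discharge = new feed + return, hence
R = M − F = 3071.8 − 955.2 = 2116.6 t/h
CL = 100·R/F = 100·2116.6/955.2 = 221.59 %

CL = 221.59 %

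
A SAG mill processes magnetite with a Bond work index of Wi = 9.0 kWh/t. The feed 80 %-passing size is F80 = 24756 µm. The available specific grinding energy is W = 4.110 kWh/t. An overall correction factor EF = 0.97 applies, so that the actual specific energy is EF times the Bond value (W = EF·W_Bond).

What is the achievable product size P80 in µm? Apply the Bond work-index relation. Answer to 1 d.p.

W_Bond = 10·Wi·(1/√P₈₀ − 1/√F₈₀)
W_Bond = W / EF = 4.110 / 0.97 = 4.2371 kWh/t
P80^-0.5 = F80^-0.5 + W_Bond/(10 Wi)
  = 4.2371/(10·9.0) + 1/√24756 = 0.047079 + 0.006356 = 0.053435
P80 = (1/0.053435)² = 18.7144² = 350.23 µm

P80 = 350.2 µm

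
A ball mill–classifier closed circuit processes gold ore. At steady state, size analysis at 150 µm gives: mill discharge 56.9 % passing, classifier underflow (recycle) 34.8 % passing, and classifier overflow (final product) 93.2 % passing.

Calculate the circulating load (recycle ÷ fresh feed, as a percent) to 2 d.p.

Classifier node, passing 150 µm:
Fd + Rd = Ru + Fo ⇒ R/F = (o−d)/(d−u)
r = (93.2 − 56.9)/(56.9 − 34.8) = 36.3/22.1 = 1.6425
CL = 100·r = 164.25 %

CL = 164.25 %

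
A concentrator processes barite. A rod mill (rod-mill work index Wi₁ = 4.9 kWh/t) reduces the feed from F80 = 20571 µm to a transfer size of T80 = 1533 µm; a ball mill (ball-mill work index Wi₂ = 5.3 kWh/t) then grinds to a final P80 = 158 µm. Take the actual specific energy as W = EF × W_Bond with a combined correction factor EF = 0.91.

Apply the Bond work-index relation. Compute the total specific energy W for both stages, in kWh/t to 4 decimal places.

W = 3.4331 kWh/t

W = 10 Wi / √P80 − 10 Wi / √F80
Stage 1 (20571→1533 µm, Wi₁=4.9): W₁ = 10·4.9·(0.025540 − 0.006972) = 0.9098 kWh/t
Stage 2 (1533→158 µm, Wi₂=5.3): W₂ = 10·5.3·(0.079556 − 0.025540) = 2.8628 kWh/t
W = W₁ + W₂ = 0.9098 + 2.8628 = 3.7727 kWh/t
W_actual = 0.91 × 3.7727 = 3.4331 kWh/t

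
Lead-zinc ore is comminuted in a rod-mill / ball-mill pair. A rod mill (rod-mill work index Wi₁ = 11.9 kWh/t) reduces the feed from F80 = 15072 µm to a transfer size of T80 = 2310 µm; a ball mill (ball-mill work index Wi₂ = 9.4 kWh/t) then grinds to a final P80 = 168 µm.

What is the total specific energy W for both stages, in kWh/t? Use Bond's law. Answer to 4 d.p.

W = 6.8031 kWh/t

Bond: W = 10·Wi·(1/√P80 − 1/√F80)
Stage 1 (15072→2310 µm, Wi₁=11.9): W₁ = 10·11.9·(0.020806 − 0.008145) = 1.5066 kWh/t
Stage 2 (2310→168 µm, Wi₂=9.4): W₂ = 10·9.4·(0.077152 − 0.020806) = 5.2965 kWh/t
W = W₁ + W₂ = 1.5066 + 5.2965 = 6.8031 kWh/t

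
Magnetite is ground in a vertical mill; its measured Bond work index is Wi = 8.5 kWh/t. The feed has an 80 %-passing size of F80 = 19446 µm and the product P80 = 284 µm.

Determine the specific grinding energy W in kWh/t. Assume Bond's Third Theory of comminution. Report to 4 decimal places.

W = 4.4343 kWh/t

W = 10 Wi / √P80 − 10 Wi / √F80
1/√284 = 0.059339;  1/√19446 = 0.007171
W = 10·8.5·(0.059339 − 0.007171) = 4.4343 kWh/t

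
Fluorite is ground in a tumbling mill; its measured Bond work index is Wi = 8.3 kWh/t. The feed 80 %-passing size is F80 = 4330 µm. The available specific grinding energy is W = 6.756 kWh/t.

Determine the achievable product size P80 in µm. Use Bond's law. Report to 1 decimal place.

W = 10 Wi (1/√P80 − 1/√F80)  [Bond]
P80^(−½) = W/(10 Wi) + F80^(−½)
  = 6.7560/(10·8.3) + 1/√4330 = 0.081398 + 0.015197 = 0.096595
P80 = (1/0.096595)² = 10.3526² = 107.18 µm

P80 = 107.2 µm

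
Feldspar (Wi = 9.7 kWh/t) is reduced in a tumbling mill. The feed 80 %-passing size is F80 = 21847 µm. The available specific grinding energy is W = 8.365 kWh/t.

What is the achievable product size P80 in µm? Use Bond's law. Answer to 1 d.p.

P80 = 115.6 µm

W_Bond = 10·Wi·(1/√P₈₀ − 1/√F₈₀)
P80^(−½) = W/(10 Wi) + F80^(−½)
  = 8.3650/(10·9.7) + 1/√21847 = 0.086237 + 0.006766 = 0.093003
P80 = (1/0.093003)² = 10.7524² = 115.61 µm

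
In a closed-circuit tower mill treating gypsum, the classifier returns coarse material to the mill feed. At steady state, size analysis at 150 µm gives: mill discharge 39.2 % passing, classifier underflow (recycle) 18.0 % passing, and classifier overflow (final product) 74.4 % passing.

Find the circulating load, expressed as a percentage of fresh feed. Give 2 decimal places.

CL = 166.04 %

Classifier node, passing 150 µm:
r = (o − d)/(d − u)
r = (74.4 − 39.2)/(39.2 − 18.0) = 35.2/21.2 = 1.6604
CL = 100·r = 166.04 %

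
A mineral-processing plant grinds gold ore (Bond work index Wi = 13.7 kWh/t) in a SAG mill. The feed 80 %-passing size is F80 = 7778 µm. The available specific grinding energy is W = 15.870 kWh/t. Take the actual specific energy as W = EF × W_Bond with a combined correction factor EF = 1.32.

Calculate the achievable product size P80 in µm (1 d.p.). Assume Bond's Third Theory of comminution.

W = 10·Wi·[P80^(−½) − F80^(−½)]
W_Bond = W / EF = 15.870 / 1.32 = 12.0227 kWh/t
1/√P80 = 1/√F80 + W_Bond/(10·Wi)
  = 12.0227/(10·13.7) + 1/√7778 = 0.087757 + 0.011339 = 0.099096
P80 = (1/0.099096)² = 10.0912² = 101.83 µm

P80 = 101.8 µm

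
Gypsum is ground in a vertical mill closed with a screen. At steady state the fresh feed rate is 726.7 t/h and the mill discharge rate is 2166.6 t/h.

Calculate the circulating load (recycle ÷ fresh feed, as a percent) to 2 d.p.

CL = 198.14 %

Mill node: discharge = fresh + recycle.
R = M − F = 2166.6 − 726.7 = 1439.9 t/h
CL = 100·R/F = 100·1439.9/726.7 = 198.14 %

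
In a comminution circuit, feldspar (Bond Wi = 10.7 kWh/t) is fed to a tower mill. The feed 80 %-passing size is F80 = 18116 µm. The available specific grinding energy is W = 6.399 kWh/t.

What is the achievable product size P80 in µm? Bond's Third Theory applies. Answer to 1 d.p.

W = 10·Wi·[P80^(−½) − F80^(−½)]
⇒ 1/√P80 = W/(10 Wi) + 1/√F80
  = 6.3990/(10·10.7) + 1/√18116 = 0.059804 + 0.007430 = 0.067233
P80 = (1/0.067233)² = 14.8736² = 221.22 µm

P80 = 221.2 µm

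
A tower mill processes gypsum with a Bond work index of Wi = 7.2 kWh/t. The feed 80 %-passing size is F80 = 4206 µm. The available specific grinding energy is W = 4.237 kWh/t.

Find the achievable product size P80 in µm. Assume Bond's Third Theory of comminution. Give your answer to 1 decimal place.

P80 = 181.3 µm

W = 10·Wi·[P80^(−½) − F80^(−½)]
P80^-0.5 = F80^-0.5 + W/(10 Wi)
  = 4.2370/(10·7.2) + 1/√4206 = 0.058847 + 0.015419 = 0.074267
P80 = (1/0.074267)² = 13.4650² = 181.31 µm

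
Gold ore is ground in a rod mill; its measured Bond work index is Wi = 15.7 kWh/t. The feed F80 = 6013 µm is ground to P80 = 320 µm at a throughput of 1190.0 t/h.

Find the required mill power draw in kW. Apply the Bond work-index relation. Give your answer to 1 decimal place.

W = 10 Wi (1/√P80 − 1/√F80)  [Bond]
W = 10·15.7·(1/√320 − 1/√6013) = 10·15.7·(0.043006) = 6.7519 kWh/t
Mill draw = 6.7519 × 1190.0 = 8034.8 kW

P = 8034.8 kW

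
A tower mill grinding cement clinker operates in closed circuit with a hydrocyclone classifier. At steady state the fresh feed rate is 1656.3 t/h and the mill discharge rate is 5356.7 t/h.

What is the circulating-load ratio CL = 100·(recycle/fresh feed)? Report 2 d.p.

CL = 223.41 %

Mill node: discharge = fresh + recycle.
R = M − F = 5356.7 − 1656.3 = 3700.4 t/h
CL = 100·R/F = 100·3700.4/1656.3 = 223.41 %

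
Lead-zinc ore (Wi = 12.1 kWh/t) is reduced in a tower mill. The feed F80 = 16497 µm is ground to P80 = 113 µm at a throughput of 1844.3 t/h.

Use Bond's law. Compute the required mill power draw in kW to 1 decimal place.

W = 10 Wi (1/√P80 − 1/√F80)  [Bond]
W = 10·12.1·(1/√113 − 1/√16497) = 10·12.1·(0.086286) = 10.4407 kWh/t
P = W·T = 10.4407·1844.3 = 19255.7 kW

P = 19255.7 kW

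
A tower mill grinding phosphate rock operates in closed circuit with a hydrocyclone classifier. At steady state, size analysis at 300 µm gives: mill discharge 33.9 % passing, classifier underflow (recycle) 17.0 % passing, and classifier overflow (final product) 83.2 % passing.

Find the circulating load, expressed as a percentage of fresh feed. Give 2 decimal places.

CL = 291.72 %

Mass balance on the −300 µm fraction:
r = (o − d)/(d − u)
r = (83.2 − 33.9)/(33.9 − 17.0) = 49.3/16.9 = 2.9172
CL = 100·r = 291.72 %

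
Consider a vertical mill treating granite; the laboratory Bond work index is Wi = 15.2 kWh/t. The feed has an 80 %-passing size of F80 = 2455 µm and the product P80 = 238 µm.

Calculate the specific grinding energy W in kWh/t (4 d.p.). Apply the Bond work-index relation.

W = 6.7850 kWh/t

W = 10·Wi·(P80^(-½) − F80^(-½))
1/√238 = 0.064820;  1/√2455 = 0.020182
W = 10·15.2·(0.064820 − 0.020182) = 6.7850 kWh/t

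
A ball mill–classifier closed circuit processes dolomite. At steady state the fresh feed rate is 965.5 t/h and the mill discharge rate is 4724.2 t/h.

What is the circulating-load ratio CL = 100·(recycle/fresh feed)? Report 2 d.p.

CL = 389.30 %

M = F + R at steady state, so:
R = M − F = 4724.2 − 965.5 = 3758.7 t/h
CL = 100·R/F = 100·3758.7/965.5 = 389.30 %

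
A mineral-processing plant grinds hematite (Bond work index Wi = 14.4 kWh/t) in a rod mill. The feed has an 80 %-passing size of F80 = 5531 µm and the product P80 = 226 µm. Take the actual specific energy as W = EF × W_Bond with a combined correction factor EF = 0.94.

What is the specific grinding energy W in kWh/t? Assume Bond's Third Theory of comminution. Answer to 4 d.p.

W = 7.1839 kWh/t

W = 10 Wi (1/√P80 − 1/√F80)  [Bond]
1/√226 = 0.066519;  1/√5531 = 0.013446
W = 10·14.4·(0.066519 − 0.013446) = 7.6425 kWh/t
Corrected W = EF·W_Bond = 0.94·7.6425 = 7.1839 kWh/t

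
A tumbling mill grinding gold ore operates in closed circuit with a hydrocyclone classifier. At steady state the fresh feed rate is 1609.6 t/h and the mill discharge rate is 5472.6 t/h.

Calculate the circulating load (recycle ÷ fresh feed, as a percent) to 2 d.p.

Discharge = new feed + return, hence
R = M − F = 5472.6 − 1609.6 = 3863.0 t/h
CL = 100·R/F = 100·3863.0/1609.6 = 240.00 %

CL = 240.00 %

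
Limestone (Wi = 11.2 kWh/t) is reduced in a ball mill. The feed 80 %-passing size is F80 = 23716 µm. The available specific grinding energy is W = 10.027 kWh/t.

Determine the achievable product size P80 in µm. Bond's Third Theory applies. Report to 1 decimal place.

W = 10 Wi / √P80 − 10 Wi / √F80
1/√P80 = 1/√F80 + W/(10·Wi)
  = 10.0270/(10·11.2) + 1/√23716 = 0.089527 + 0.006494 = 0.096020
P80 = (1/0.096020)² = 10.4145² = 108.46 µm

P80 = 108.5 µm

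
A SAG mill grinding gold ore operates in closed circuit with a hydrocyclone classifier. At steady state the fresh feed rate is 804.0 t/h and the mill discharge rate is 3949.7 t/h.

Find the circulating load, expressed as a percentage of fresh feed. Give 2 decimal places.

CL = 391.26 %

Steady state: M = F + R.
R = M − F = 3949.7 − 804.0 = 3145.7 t/h
CL = 100·R/F = 100·3145.7/804.0 = 391.26 %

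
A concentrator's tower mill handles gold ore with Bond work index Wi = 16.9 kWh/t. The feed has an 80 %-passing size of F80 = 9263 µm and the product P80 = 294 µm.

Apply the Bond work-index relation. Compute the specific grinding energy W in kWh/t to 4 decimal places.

W = 8.1003 kWh/t

W = 10 Wi (1/√P80 − 1/√F80)  [Bond]
1/√294 = 0.058321;  1/√9263 = 0.010390
W = 10·16.9·(0.058321 − 0.010390) = 8.1003 kWh/t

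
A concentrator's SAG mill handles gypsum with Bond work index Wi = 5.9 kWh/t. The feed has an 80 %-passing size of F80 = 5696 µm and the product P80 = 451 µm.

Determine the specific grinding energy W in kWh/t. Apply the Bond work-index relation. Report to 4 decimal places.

W = 1.9965 kWh/t

Bond:  W = 10 Wi (1/√P − 1/√F)
1/√451 = 0.047088;  1/√5696 = 0.013250
W = 10·5.9·(0.047088 − 0.013250) = 1.9965 kWh/t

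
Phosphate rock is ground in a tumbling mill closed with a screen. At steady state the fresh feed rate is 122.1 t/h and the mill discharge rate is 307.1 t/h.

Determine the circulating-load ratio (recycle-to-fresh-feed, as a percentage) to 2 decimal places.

M = F + R at steady state, so:
R = M − F = 307.1 − 122.1 = 185.0 t/h
CL = 100·R/F = 100·185.0/122.1 = 151.52 %

CL = 151.52 %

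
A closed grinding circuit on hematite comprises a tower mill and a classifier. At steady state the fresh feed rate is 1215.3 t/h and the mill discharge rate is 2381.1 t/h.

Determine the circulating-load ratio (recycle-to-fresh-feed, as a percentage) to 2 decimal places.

Discharge = new feed + return, hence
R = M − F = 2381.1 − 1215.3 = 1165.8 t/h
CL = 100·R/F = 100·1165.8/1215.3 = 95.93 %

CL = 95.93 %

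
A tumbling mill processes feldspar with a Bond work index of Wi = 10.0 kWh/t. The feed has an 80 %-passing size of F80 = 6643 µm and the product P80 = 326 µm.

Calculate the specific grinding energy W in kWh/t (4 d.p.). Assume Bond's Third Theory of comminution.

W_Bond = 10·Wi·(1/√P₈₀ − 1/√F₈₀)
1/√326 = 0.055385;  1/√6643 = 0.012269
W = 10·10.0·(0.055385 − 0.012269) = 4.3116 kWh/t

W = 4.3116 kWh/t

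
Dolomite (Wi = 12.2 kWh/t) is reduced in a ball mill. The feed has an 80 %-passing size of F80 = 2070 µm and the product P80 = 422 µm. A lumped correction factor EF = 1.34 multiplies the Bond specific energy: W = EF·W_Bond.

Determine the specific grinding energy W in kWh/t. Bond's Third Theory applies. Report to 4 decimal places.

W = 10 Wi (1/√P80 − 1/√F80)  [Bond]
1/√422 = 0.048679;  1/√2070 = 0.021979
W = 10·12.2·(0.048679 − 0.021979) = 3.2574 kWh/t
Apply correction: 3.2574 × 1.34 = 4.3649 kWh/t

W = 4.3649 kWh/t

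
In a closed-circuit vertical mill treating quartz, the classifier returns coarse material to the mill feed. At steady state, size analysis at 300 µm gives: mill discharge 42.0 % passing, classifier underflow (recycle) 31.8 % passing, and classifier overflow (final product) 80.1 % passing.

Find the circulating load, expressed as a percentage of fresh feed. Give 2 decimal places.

CL = 373.53 %

Balance %-passing 300 µm (r = R/F):
r = (o − d)/(d − u)
r = (80.1 − 42.0)/(42.0 − 31.8) = 38.1/10.2 = 3.7353
CL = 100·r = 373.53 %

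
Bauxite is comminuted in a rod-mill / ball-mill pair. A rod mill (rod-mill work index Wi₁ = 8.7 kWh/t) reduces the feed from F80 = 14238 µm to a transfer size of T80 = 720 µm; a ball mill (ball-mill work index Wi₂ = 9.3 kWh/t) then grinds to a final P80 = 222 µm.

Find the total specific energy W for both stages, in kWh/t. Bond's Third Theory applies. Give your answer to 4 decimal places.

W = 5.2890 kWh/t

Bond: W = 10·Wi·(1/√P80 − 1/√F80)
Stage 1 (14238→720 µm, Wi₁=8.7): W₁ = 10·8.7·(0.037268 − 0.008381) = 2.5132 kWh/t
Stage 2 (720→222 µm, Wi₂=9.3): W₂ = 10·9.3·(0.067116 − 0.037268) = 2.7758 kWh/t
W = W₁ + W₂ = 2.5132 + 2.7758 = 5.2890 kWh/t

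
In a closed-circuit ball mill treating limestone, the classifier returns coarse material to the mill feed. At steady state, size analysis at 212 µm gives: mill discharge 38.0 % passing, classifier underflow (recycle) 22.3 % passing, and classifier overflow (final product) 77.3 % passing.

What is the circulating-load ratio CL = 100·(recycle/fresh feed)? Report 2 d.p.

Classifier node, passing 212 µm:
(1+r)d = ru + o → r = (o−d)/(d−u)
r = (77.3 − 38.0)/(38.0 − 22.3) = 39.3/15.7 = 2.5032
CL = 100·r = 250.32 %

CL = 250.32 %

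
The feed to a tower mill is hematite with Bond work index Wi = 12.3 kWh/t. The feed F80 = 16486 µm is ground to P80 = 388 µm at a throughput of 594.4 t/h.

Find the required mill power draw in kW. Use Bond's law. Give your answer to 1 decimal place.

P = 3142.2 kW

W = 10 Wi / √P80 − 10 Wi / √F80
W = 10·12.3·(1/√388 − 1/√16486) = 10·12.3·(0.042979) = 5.2864 kWh/t
P = W·T = 5.2864·594.4 = 3142.2 kW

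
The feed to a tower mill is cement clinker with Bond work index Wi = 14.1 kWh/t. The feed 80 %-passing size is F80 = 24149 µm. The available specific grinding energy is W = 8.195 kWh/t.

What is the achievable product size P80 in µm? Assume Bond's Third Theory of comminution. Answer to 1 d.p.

W = 10·Wi·(P80^(-½) − F80^(-½))
P80^-0.5 = F80^-0.5 + W/(10 Wi)
  = 8.1950/(10·14.1) + 1/√24149 = 0.058121 + 0.006435 = 0.064556
P80 = (1/0.064556)² = 15.4905² = 239.96 µm

P80 = 240.0 µm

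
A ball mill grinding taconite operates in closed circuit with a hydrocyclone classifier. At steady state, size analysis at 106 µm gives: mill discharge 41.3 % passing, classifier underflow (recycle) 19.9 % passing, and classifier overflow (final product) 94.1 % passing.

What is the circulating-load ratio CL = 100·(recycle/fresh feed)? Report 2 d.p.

CL = 246.73 %

Classifier node, passing 106 µm:
d + r·d = r·u + o → r(d−u) = o−d
r = (94.1 − 41.3)/(41.3 − 19.9) = 52.8/21.4 = 2.4673
CL = 100·r = 246.73 %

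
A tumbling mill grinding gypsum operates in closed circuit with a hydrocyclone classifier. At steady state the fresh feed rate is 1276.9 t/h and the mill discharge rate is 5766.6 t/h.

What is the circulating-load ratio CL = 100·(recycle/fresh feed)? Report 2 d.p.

Steady state: M = F + R.
R = M − F = 5766.6 − 1276.9 = 4489.7 t/h
CL = 100·R/F = 100·4489.7/1276.9 = 351.61 %

CL = 351.61 %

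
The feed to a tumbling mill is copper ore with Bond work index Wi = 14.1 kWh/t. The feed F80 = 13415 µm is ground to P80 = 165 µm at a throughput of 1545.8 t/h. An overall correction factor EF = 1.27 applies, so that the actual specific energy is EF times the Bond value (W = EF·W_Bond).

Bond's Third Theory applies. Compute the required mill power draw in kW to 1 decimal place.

W = 10·Wi·(P80^(-½) − F80^(-½))
W = 10·14.1·(1/√165 − 1/√13415) = 10·14.1·(0.069216) = 9.7595 kWh/t
W_actual = 1.27 × 9.7595 = 12.3945 kWh/t
Power = W × throughput = 12.3945 kWh/t × 1545.8 t/h = 19159.4 kW

P = 19159.4 kW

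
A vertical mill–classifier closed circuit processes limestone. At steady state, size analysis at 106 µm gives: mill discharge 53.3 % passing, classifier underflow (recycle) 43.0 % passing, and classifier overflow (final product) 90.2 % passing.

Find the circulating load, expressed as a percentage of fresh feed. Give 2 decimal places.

Balance %-passing 106 µm (r = R/F):
(1+r)·d = r·u + o ⇒ r = (o−d)/(d−u)
r = (90.2 − 53.3)/(53.3 − 43.0) = 36.9/10.3 = 3.5825
CL = 100·r = 358.25 %

CL = 358.25 %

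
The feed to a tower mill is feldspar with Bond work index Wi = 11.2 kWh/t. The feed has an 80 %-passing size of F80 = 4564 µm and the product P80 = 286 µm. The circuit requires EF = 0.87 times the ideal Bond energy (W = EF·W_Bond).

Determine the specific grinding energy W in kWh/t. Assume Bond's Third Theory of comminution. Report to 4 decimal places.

W = 4.3194 kWh/t

W = 10 Wi / √P80 − 10 Wi / √F80
1/√286 = 0.059131;  1/√4564 = 0.014802
W = 10·11.2·(0.059131 − 0.014802) = 4.9648 kWh/t
Corrected W = EF·W_Bond = 0.87·4.9648 = 4.3194 kWh/t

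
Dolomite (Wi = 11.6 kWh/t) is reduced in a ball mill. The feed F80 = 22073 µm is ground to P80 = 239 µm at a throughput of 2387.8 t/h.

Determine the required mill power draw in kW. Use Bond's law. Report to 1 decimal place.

P = 16052.3 kW

W_Bond = 10·Wi·(1/√P₈₀ − 1/√F₈₀)
W = 10·11.6·(1/√239 − 1/√22073) = 10·11.6·(0.057954) = 6.7226 kWh/t
Power = W × throughput = 6.7226 kWh/t × 2387.8 t/h = 16052.3 kW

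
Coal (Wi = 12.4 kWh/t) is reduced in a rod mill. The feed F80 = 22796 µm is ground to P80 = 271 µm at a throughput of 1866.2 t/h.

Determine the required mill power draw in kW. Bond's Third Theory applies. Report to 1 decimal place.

P = 12524.4 kW

W = 10·Wi·(P80^(-½) − F80^(-½))
W = 10·12.4·(1/√271 − 1/√22796) = 10·12.4·(0.054122) = 6.7112 kWh/t
P_mill = W·ṁ = 6.7112·1866.2 = 12524.4 kW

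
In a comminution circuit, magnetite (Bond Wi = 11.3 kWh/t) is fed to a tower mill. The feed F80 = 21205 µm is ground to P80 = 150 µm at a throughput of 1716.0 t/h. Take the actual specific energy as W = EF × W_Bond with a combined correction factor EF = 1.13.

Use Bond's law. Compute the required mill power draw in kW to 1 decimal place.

P = 16386.0 kW

W = 10·Wi·(P80^(-½) − F80^(-½))
W = 10·11.3·(1/√150 − 1/√21205) = 10·11.3·(0.074782) = 8.4504 kWh/t
With EF = 1.13: W = 8.4504·1.13 = 9.5490 kWh/t
Mill draw = 9.5490 × 1716.0 = 16386.0 kW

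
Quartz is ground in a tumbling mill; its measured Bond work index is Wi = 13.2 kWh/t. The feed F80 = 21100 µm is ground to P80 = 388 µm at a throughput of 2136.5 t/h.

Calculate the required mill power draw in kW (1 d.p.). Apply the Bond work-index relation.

P = 12375.8 kW

W = 10·Wi·(P80^(-½) − F80^(-½))
W = 10·13.2·(1/√388 − 1/√21100) = 10·13.2·(0.043883) = 5.7926 kWh/t
Mill draw = 5.7926 × 2136.5 = 12375.8 kW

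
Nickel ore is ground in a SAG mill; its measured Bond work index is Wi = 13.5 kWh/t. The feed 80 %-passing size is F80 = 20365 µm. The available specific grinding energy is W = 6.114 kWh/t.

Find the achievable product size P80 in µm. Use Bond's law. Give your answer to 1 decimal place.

P80 = 365.6 µm

W = 10 Wi / √P80 − 10 Wi / √F80
P80^-0.5 = F80^-0.5 + W/(10 Wi)
  = 6.1140/(10·13.5) + 1/√20365 = 0.045289 + 0.007007 = 0.052296
P80 = (1/0.052296)² = 19.1218² = 365.64 µm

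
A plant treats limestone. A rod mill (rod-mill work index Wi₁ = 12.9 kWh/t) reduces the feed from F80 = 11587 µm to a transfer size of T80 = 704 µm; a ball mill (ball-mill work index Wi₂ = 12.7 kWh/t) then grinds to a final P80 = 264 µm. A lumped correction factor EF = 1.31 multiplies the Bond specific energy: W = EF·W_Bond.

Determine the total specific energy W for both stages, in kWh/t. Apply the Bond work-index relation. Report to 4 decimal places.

W = 8.7682 kWh/t

Bond: W = 10·Wi·(1/√P80 − 1/√F80)
Stage 1 (11587→704 µm, Wi₁=12.9): W₁ = 10·12.9·(0.037689 − 0.009290) = 3.6635 kWh/t
Stage 2 (704→264 µm, Wi₂=12.7): W₂ = 10·12.7·(0.061546 − 0.037689) = 3.0298 kWh/t
W = W₁ + W₂ = 3.6635 + 3.0298 = 6.6933 kWh/t
W_actual = 1.31 × 6.6933 = 8.7682 kWh/t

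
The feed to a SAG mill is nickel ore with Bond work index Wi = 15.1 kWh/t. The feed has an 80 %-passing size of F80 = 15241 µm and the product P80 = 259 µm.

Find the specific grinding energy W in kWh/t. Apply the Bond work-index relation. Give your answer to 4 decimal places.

W = 8.1596 kWh/t

W = 10 Wi (P80^-0.5 − F80^-0.5)
1/√259 = 0.062137;  1/√15241 = 0.008100
W = 10·15.1·(0.062137 − 0.008100) = 8.1596 kWh/t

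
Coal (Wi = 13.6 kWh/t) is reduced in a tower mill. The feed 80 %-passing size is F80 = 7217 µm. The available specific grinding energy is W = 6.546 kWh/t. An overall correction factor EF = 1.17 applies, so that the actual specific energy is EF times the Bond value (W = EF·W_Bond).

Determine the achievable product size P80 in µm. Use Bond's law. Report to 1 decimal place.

W = 10·Wi·[P80^(−½) − F80^(−½)]
W_Bond = W / EF = 6.546 / 1.17 = 5.5949 kWh/t
⇒ 1/√P80 = W_Bond/(10·Wi) + 1/√F80
  = 5.5949/(10·13.6) + 1/√7217 = 0.041139 + 0.011771 = 0.052910
P80 = (1/0.052910)² = 18.9000² = 357.21 µm

P80 = 357.2 µm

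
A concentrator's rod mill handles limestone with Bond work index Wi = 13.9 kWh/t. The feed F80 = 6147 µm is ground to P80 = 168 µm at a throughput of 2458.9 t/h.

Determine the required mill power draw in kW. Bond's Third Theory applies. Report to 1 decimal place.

P = 22010.1 kW

W = 10 Wi (P80^-0.5 − F80^-0.5)
W = 10·13.9·(1/√168 − 1/√6147) = 10·13.9·(0.064397) = 8.9512 kWh/t
P = W·T = 8.9512·2458.9 = 22010.1 kW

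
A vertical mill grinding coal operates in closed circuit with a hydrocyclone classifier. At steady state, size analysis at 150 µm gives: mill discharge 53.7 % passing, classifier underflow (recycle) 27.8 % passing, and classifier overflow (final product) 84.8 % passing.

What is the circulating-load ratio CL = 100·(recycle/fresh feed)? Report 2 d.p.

Let r = R/F. Size balance at 150 µm:
Fd + Rd = Ru + Fo ⇒ R/F = (o−d)/(d−u)
r = (84.8 − 53.7)/(53.7 − 27.8) = 31.1/25.9 = 1.2008
CL = 100·r = 120.08 %

CL = 120.08 %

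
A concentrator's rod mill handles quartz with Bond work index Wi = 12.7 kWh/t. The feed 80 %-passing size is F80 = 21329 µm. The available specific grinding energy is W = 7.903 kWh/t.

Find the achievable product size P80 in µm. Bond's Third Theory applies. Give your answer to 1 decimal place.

W_Bond = 10·Wi·(1/√P₈₀ − 1/√F₈₀)
⇒ 1/√P80 = W/(10·Wi) + 1/√F80
  = 7.9030/(10·12.7) + 1/√21329 = 0.062228 + 0.006847 = 0.069076
P80 = (1/0.069076)² = 14.4769² = 209.58 µm

P80 = 209.6 µm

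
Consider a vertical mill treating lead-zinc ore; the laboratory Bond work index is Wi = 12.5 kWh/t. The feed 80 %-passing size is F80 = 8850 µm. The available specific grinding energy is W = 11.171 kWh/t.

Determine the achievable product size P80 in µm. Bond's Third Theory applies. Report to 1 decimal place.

P80 = 100.0 µm

W = 10·Wi·(P80^(-½) − F80^(-½))
⇒ 1/√P80 = W/(10 Wi) + 1/√F80
  = 11.1710/(10·12.5) + 1/√8850 = 0.089368 + 0.010630 = 0.099998
P80 = (1/0.099998)² = 10.0002² = 100.00 µm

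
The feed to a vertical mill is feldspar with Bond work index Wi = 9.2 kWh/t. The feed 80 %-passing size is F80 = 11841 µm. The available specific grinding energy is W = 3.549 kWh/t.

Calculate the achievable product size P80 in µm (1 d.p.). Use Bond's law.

W_Bond = 10·Wi·(1/√P₈₀ − 1/√F₈₀)
P80^(−½) = W/(10 Wi) + F80^(−½)
  = 3.5490/(10·9.2) + 1/√11841 = 0.038576 + 0.009190 = 0.047766
P80 = (1/0.047766)² = 20.9354² = 438.29 µm

P80 = 438.3 µm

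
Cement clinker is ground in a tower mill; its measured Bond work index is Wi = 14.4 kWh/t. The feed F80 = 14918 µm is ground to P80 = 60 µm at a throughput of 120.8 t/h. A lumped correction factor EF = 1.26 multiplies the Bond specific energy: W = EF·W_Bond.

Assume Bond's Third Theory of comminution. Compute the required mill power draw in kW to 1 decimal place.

W = 10 Wi / √P80 − 10 Wi / √F80
W = 10·14.4·(1/√60 − 1/√14918) = 10·14.4·(0.120912) = 17.4113 kWh/t
W_actual = 1.26 × 17.4113 = 21.9383 kWh/t
Power = W × throughput = 21.9383 kWh/t × 120.8 t/h = 2650.1 kW

P = 2650.1 kW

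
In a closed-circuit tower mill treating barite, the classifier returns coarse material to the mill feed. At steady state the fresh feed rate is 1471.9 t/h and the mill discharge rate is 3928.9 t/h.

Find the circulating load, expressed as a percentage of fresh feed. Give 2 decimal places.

Discharge = new feed + return, hence
R = M − F = 3928.9 − 1471.9 = 2457.0 t/h
CL = 100·R/F = 100·2457.0/1471.9 = 166.93 %

CL = 166.93 %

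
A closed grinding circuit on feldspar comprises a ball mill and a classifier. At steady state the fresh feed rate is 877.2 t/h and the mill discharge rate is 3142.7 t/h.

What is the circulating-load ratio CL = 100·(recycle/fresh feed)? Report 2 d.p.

CL = 258.26 %

Mill node: discharge = fresh + recycle.
R = M − F = 3142.7 − 877.2 = 2265.5 t/h
CL = 100·R/F = 100·2265.5/877.2 = 258.26 %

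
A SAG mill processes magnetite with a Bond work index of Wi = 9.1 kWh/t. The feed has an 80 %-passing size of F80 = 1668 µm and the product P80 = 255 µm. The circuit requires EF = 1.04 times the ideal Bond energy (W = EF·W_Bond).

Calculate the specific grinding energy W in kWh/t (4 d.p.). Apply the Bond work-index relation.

W = 10·Wi·[P80^(−½) − F80^(−½)]
1/√255 = 0.062622;  1/√1668 = 0.024485
W = 10·9.1·(0.062622 − 0.024485) = 3.4705 kWh/t
W_actual = 1.04 × 3.4705 = 3.6093 kWh/t

W = 3.6093 kWh/t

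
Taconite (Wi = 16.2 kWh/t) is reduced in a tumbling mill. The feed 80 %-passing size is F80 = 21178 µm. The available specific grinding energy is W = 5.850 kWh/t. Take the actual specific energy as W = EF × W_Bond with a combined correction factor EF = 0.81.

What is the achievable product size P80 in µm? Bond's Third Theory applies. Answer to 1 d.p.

P80 = 377.7 µm

W_Bond = 10·Wi·(1/√P₈₀ − 1/√F₈₀)
W_Bond = W / EF = 5.850 / 0.81 = 7.2222 kWh/t
1/√P80 = 1/√F80 + W_Bond/(10·Wi)
  = 7.2222/(10·16.2) + 1/√21178 = 0.044582 + 0.006872 = 0.051453
P80 = (1/0.051453)² = 19.4351² = 377.72 µm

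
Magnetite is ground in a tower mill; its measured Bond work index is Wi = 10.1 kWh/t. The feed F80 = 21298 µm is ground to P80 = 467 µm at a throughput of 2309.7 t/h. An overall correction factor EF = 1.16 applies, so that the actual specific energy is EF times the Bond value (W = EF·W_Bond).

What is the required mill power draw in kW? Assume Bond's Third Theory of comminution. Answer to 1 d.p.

P = 10667.8 kW

Bond:  W = 10 Wi (1/√P − 1/√F)
W = 10·10.1·(1/√467 − 1/√21298) = 10·10.1·(0.039422) = 3.9816 kWh/t
Corrected W = EF·W_Bond = 1.16·3.9816 = 4.6187 kWh/t
P = W·T = 4.6187·2309.7 = 10667.8 kW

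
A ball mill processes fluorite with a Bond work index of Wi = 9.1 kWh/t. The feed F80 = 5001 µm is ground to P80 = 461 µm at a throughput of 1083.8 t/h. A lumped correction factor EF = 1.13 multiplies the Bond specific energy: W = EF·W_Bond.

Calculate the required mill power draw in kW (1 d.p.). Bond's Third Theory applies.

W = 10·Wi·[P80^(−½) − F80^(−½)]
W = 10·9.1·(1/√461 − 1/√5001) = 10·9.1·(0.032434) = 2.9515 kWh/t
Apply correction: 2.9515 × 1.13 = 3.3352 kWh/t
P = W·T = 3.3352·1083.8 = 3614.7 kW

P = 3614.7 kW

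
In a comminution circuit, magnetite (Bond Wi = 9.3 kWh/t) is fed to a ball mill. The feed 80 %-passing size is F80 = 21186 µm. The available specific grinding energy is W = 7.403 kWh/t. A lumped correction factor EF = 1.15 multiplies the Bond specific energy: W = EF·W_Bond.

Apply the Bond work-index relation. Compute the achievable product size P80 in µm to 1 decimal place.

P80 = 172.7 µm

W = 10 Wi (P80^-0.5 − F80^-0.5)
W_Bond = W / EF = 7.403 / 1.15 = 6.4374 kWh/t
⇒ 1/√P80 = W_Bond/(10·Wi) + 1/√F80
  = 6.4374/(10·9.3) + 1/√21186 = 0.069219 + 0.006870 = 0.076090
P80 = (1/0.076090)² = 13.1424² = 172.72 µm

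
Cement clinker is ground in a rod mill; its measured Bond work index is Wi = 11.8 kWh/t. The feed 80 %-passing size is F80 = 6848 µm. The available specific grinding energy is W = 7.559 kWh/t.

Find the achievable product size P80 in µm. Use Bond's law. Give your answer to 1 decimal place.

Bond: W = 10·Wi·(1/√P80 − 1/√F80)
P80^-0.5 = F80^-0.5 + W/(10 Wi)
  = 7.5590/(10·11.8) + 1/√6848 = 0.064059 + 0.012084 = 0.076144
P80 = (1/0.076144)² = 13.1331² = 172.48 µm

P80 = 172.5 µm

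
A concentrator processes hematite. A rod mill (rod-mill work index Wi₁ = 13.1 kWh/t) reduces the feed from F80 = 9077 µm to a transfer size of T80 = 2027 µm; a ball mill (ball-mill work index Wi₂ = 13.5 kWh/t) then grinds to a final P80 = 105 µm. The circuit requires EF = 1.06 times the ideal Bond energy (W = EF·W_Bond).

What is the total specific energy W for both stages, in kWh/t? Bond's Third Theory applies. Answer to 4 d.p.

W = 12.4135 kWh/t

Bond:  W = 10 Wi (1/√P − 1/√F)
Stage 1 (9077→2027 µm, Wi₁=13.1): W₁ = 10·13.1·(0.022211 − 0.010496) = 1.5347 kWh/t
Stage 2 (2027→105 µm, Wi₂=13.5): W₂ = 10·13.5·(0.097590 − 0.022211) = 10.1761 kWh/t
W = W₁ + W₂ = 1.5347 + 10.1761 = 11.7108 kWh/t
Corrected W = EF·W_Bond = 1.06·11.7108 = 12.4135 kWh/t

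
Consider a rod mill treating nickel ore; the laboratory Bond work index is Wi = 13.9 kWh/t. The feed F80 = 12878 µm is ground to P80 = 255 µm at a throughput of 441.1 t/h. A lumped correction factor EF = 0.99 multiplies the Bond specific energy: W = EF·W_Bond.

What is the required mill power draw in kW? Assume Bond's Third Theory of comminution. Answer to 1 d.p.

W_Bond = 10·Wi·(1/√P₈₀ − 1/√F₈₀)
W = 10·13.9·(1/√255 − 1/√12878) = 10·13.9·(0.053810) = 7.4796 kWh/t
W_actual = 0.99 × 7.4796 = 7.4048 kWh/t
P = W·T = 7.4048·441.1 = 3266.3 kW

P = 3266.3 kW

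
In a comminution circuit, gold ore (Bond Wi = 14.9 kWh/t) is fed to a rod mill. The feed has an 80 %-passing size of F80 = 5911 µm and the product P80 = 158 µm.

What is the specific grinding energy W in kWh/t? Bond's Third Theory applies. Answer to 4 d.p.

W = 9.9158 kWh/t

Bond: W = 10·Wi·(1/√P80 − 1/√F80)
1/√158 = 0.079556;  1/√5911 = 0.013007
W = 10·14.9·(0.079556 − 0.013007) = 9.9158 kWh/t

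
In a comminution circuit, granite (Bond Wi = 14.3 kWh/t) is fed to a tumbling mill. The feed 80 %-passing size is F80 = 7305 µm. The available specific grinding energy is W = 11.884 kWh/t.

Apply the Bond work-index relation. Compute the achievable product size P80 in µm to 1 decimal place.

Bond: W = 10·Wi·(1/√P80 − 1/√F80)
P80^-0.5 = F80^-0.5 + W/(10 Wi)
  = 11.8840/(10·14.3) + 1/√7305 = 0.083105 + 0.011700 = 0.094805
P80 = (1/0.094805)² = 10.5480² = 111.26 µm

P80 = 111.3 µm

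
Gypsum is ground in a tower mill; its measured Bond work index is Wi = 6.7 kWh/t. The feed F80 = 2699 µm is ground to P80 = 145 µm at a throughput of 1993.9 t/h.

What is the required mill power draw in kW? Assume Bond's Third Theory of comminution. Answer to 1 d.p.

W = 10 Wi (1/√P80 − 1/√F80)  [Bond]
W = 10·6.7·(1/√145 − 1/√2699) = 10·6.7·(0.063797) = 4.2744 kWh/t
P_mill = W·ṁ = 4.2744·1993.9 = 8522.7 kW

P = 8522.7 kW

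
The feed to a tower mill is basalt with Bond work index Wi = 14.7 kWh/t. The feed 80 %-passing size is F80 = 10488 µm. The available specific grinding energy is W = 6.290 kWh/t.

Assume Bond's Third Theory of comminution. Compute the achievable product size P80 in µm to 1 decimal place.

W = 10 Wi / √P80 − 10 Wi / √F80
P80^(−½) = W/(10 Wi) + F80^(−½)
  = 6.2900/(10·14.7) + 1/√10488 = 0.042789 + 0.009765 = 0.052554
P80 = (1/0.052554)² = 19.0282² = 362.07 µm

P80 = 362.1 µm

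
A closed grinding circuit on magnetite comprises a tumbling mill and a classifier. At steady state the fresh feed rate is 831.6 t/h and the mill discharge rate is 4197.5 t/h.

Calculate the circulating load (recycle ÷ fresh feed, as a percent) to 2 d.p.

CL = 404.75 %

Mill node: discharge = fresh + recycle.
R = M − F = 4197.5 − 831.6 = 3365.9 t/h
CL = 100·R/F = 100·3365.9/831.6 = 404.75 %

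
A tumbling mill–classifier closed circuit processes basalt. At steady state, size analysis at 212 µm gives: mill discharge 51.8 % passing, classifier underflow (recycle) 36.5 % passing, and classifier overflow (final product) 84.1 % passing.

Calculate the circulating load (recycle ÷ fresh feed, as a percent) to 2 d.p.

CL = 211.11 %

Two-product formula at 212 µm:
Fd + Rd = Ru + Fo ⇒ R/F = (o−d)/(d−u)
r = (84.1 − 51.8)/(51.8 − 36.5) = 32.3/15.3 = 2.1111
CL = 100·r = 211.11 %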